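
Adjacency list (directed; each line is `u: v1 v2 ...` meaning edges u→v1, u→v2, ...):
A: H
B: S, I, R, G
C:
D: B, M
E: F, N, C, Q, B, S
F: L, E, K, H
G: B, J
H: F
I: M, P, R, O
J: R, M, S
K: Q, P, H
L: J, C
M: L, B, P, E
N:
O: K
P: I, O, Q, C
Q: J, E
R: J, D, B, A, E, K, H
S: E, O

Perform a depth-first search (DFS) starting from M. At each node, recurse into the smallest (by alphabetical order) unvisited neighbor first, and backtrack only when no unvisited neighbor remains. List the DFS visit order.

Visit M
M → B
B → G
G → J
J → R
R → A
A → H
H → F
F → E
E → C
E → N
E → Q
E → S
S → O
O → K
K → P
P → I
F → L
R → D

M -> B -> G -> J -> R -> A -> H -> F -> E -> C -> N -> Q -> S -> O -> K -> P -> I -> L -> D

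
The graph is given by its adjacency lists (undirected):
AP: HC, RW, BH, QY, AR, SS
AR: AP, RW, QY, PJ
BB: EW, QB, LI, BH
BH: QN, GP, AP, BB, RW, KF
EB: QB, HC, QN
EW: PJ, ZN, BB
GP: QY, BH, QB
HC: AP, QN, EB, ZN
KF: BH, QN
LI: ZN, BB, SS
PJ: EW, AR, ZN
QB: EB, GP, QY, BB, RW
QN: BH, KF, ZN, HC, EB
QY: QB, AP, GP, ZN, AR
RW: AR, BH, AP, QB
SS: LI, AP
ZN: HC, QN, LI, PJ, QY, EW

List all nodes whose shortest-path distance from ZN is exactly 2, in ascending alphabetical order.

AP, AR, BB, BH, EB, GP, KF, QB, SS

Level 0: ZN
Level 1: EW, HC, LI, PJ, QN, QY
Level 2: AP, AR, BB, BH, EB, GP, KF, QB, SS
Level 3: RW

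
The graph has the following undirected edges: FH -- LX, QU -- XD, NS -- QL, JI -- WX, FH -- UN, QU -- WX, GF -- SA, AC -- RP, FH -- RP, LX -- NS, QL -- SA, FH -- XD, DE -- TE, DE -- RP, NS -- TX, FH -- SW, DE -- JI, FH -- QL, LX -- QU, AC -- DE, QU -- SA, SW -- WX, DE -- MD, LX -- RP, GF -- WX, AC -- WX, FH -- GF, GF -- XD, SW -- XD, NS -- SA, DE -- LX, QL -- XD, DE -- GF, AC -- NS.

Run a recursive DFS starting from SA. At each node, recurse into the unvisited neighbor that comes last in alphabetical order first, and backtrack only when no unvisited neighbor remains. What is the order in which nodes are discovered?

SA QU XD SW WX JI DE TE RP LX NS TX QL FH UN GF AC MD

Visit SA
SA → QU
QU → XD
XD → SW
SW → WX
WX → JI
JI → DE
DE → TE
DE → RP
RP → LX
LX → NS
NS → TX
NS → QL
QL → FH
FH → UN
FH → GF
NS → AC
DE → MD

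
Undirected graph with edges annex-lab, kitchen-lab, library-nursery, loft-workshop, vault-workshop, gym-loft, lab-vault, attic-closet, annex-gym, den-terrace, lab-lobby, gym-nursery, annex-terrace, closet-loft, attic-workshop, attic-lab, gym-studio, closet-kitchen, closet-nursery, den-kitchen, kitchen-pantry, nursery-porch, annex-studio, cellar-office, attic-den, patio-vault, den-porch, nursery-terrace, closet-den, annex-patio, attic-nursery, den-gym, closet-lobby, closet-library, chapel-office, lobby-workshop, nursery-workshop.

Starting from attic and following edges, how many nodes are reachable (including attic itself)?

BFS from attic visits: attic, workshop, nursery, lab, den, closet, vault, loft, lobby, terrace, porch, library, gym, kitchen, annex, patio, studio, pantry
Reachable nodes: 18 of 21 total.

18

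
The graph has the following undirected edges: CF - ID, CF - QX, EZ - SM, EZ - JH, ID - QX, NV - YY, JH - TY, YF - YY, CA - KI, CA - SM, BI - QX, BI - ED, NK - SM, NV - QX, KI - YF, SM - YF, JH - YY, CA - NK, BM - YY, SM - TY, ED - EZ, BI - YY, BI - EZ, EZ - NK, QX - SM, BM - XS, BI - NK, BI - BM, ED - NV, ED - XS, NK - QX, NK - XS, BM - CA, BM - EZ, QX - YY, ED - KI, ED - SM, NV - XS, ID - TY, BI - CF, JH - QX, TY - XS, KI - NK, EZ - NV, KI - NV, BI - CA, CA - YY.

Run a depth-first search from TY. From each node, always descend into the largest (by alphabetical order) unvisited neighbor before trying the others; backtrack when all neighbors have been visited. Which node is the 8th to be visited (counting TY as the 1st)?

NK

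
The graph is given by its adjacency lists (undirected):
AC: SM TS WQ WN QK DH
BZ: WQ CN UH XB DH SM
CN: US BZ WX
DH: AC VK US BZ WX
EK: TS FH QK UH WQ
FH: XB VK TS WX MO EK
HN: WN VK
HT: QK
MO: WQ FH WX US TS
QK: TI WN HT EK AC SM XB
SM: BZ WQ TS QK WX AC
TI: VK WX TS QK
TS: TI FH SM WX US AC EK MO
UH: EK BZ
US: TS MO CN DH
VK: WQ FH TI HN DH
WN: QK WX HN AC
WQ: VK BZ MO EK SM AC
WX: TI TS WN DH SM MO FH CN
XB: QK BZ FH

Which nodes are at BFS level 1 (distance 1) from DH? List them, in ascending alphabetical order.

Level 0: DH
Level 1: AC, BZ, US, VK, WX
Level 2: CN, FH, HN, MO, QK, SM, TI, TS, UH, WN, WQ, XB
Level 3: EK, HT

AC, BZ, US, VK, WX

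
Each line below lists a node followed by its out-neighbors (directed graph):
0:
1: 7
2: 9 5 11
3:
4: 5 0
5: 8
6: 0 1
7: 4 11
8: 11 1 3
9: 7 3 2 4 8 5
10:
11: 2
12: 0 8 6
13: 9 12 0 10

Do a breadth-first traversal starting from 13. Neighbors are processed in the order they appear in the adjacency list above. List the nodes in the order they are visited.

Visit 13; enqueue 9, 12, 0, 10 → queue [9, 12, 0, 10]
Visit 9; enqueue 7, 3, 2, 4, 8, 5 → queue [12, 0, 10, 7, 3, 2, 4, 8, 5]
Visit 12; enqueue 6 → queue [0, 10, 7, 3, 2, 4, 8, 5, 6]
Visit 0 → queue [10, 7, 3, 2, 4, 8, 5, 6]
Visit 10 → queue [7, 3, 2, 4, 8, 5, 6]
Visit 7; enqueue 11 → queue [3, 2, 4, 8, 5, 6, 11]
Visit 3 → queue [2, 4, 8, 5, 6, 11]
Visit 2 → queue [4, 8, 5, 6, 11]
Visit 4 → queue [8, 5, 6, 11]
Visit 8; enqueue 1 → queue [5, 6, 11, 1]
Visit 5 → queue [6, 11, 1]
Visit 6 → queue [11, 1]
Visit 11 → queue [1]
Visit 1 → queue []

13 9 12 0 10 7 3 2 4 8 5 6 11 1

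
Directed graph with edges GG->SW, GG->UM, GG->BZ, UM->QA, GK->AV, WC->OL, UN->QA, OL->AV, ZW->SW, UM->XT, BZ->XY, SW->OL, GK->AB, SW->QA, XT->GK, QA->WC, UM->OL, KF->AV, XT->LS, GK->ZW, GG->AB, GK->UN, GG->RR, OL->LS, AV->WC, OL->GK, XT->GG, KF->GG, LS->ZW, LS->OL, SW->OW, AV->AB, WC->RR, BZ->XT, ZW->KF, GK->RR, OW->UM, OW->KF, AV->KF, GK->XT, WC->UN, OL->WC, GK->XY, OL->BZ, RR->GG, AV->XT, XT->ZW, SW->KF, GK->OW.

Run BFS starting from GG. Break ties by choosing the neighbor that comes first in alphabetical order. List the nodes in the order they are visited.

GG -> AB -> BZ -> RR -> SW -> UM -> XT -> XY -> KF -> OL -> OW -> QA -> GK -> LS -> ZW -> AV -> WC -> UN

Visit GG; enqueue AB, BZ, RR, SW, UM → queue [AB, BZ, RR, SW, UM]
Visit AB → queue [BZ, RR, SW, UM]
Visit BZ; enqueue XT, XY → queue [RR, SW, UM, XT, XY]
Visit RR → queue [SW, UM, XT, XY]
Visit SW; enqueue KF, OL, OW, QA → queue [UM, XT, XY, KF, OL, OW, QA]
Visit UM → queue [XT, XY, KF, OL, OW, QA]
Visit XT; enqueue GK, LS, ZW → queue [XY, KF, OL, OW, QA, GK, LS, ZW]
Visit XY → queue [KF, OL, OW, QA, GK, LS, ZW]
Visit KF; enqueue AV → queue [OL, OW, QA, GK, LS, ZW, AV]
Visit OL; enqueue WC → queue [OW, QA, GK, LS, ZW, AV, WC]
Visit OW → queue [QA, GK, LS, ZW, AV, WC]
Visit QA → queue [GK, LS, ZW, AV, WC]
Visit GK; enqueue UN → queue [LS, ZW, AV, WC, UN]
Visit LS → queue [ZW, AV, WC, UN]
Visit ZW → queue [AV, WC, UN]
Visit AV → queue [WC, UN]
Visit WC → queue [UN]
Visit UN → queue []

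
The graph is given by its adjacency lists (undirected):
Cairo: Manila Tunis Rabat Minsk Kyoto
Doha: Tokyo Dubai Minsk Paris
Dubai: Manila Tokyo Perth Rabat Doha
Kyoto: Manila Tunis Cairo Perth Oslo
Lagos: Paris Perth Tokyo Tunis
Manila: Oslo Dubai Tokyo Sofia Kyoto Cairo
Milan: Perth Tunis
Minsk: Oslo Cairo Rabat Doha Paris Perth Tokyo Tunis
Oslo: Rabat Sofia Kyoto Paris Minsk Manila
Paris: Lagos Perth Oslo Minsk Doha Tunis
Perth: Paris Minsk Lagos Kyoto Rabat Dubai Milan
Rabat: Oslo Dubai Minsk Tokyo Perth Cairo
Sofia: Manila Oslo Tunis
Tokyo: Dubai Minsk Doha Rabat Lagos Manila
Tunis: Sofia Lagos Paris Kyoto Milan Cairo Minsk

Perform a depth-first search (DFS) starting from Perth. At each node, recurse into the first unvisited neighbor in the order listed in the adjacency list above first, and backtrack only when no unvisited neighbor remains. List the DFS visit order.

Perth, Paris, Lagos, Tokyo, Dubai, Manila, Oslo, Rabat, Minsk, Cairo, Tunis, Sofia, Kyoto, Milan, Doha

Visit Perth
Perth → Paris
Paris → Lagos
Lagos → Tokyo
Tokyo → Dubai
Dubai → Manila
Manila → Oslo
Oslo → Rabat
Rabat → Minsk
Minsk → Cairo
Cairo → Tunis
Tunis → Sofia
Tunis → Kyoto
Tunis → Milan
Minsk → Doha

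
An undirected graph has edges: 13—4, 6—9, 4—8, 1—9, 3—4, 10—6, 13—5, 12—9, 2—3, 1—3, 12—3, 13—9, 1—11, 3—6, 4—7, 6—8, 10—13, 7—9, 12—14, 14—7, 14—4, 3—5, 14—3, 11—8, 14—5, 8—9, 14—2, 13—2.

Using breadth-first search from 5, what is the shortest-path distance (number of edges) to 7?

Level 0: 5
Level 1: 3, 13, 14
Level 2: 1, 2, 4, 6, 7, 9, 10, 12
Level 3: 8, 11
7 first appears at level 2.

2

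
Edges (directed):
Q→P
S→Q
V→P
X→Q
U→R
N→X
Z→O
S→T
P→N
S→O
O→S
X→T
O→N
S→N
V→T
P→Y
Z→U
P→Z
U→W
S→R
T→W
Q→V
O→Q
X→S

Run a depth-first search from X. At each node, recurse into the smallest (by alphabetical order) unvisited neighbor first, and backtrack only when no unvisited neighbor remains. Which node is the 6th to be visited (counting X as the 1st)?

Z

Visit X
X → Q
Q → P
P → N
P → Y
P → Z
Z → O
O → S
S → R
S → T
T → W
Z → U
Q → V

Visit order: X, Q, P, N, Y, Z, O, S, R, T, W, U, V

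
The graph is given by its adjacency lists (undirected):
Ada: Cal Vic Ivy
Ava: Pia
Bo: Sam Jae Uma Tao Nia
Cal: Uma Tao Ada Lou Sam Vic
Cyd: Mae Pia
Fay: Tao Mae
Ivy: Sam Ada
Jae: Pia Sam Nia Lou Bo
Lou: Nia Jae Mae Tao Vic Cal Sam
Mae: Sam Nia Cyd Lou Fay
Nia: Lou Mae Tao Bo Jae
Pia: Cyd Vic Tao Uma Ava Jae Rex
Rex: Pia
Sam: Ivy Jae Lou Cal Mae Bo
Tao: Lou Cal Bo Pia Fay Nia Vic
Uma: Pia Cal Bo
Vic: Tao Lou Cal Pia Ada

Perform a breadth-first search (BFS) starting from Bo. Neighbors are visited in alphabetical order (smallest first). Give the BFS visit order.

Bo → Jae → Nia → Sam → Tao → Uma → Lou → Pia → Mae → Cal → Ivy → Fay → Vic → Ava → Cyd → Rex → Ada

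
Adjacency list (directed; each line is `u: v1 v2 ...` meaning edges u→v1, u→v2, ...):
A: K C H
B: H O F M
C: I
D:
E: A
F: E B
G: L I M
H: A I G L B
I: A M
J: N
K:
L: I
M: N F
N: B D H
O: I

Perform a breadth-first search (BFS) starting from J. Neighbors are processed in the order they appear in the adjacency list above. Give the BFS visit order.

J, N, B, D, H, O, F, M, A, I, G, L, E, K, C

Visit J; enqueue N → queue [N]
Visit N; enqueue B, D, H → queue [B, D, H]
Visit B; enqueue O, F, M → queue [D, H, O, F, M]
Visit D → queue [H, O, F, M]
Visit H; enqueue A, I, G, L → queue [O, F, M, A, I, G, L]
Visit O → queue [F, M, A, I, G, L]
Visit F; enqueue E → queue [M, A, I, G, L, E]
Visit M → queue [A, I, G, L, E]
Visit A; enqueue K, C → queue [I, G, L, E, K, C]
Visit I → queue [G, L, E, K, C]
Visit G → queue [L, E, K, C]
Visit L → queue [E, K, C]
Visit E → queue [K, C]
Visit K → queue [C]
Visit C → queue []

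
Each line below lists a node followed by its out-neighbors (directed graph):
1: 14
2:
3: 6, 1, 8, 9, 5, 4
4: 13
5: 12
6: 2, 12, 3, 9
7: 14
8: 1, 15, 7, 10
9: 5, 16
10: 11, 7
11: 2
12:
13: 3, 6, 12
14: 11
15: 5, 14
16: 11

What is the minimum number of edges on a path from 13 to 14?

Level 0: 13
Level 1: 3, 6, 12
Level 2: 1, 2, 4, 5, 8, 9
Level 3: 7, 10, 14, 15, 16
Level 4: 11
14 first appears at level 3.

3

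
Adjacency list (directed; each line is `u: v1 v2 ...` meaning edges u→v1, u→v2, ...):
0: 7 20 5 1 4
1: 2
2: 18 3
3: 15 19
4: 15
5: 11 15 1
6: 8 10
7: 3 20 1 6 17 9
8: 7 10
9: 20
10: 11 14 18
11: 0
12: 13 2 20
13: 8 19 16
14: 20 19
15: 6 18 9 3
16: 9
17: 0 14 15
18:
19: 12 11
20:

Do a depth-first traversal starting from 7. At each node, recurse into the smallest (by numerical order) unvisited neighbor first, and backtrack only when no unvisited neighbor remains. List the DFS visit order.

7 → 1 → 2 → 3 → 15 → 6 → 8 → 10 → 11 → 0 → 4 → 5 → 20 → 14 → 19 → 12 → 13 → 16 → 9 → 18 → 17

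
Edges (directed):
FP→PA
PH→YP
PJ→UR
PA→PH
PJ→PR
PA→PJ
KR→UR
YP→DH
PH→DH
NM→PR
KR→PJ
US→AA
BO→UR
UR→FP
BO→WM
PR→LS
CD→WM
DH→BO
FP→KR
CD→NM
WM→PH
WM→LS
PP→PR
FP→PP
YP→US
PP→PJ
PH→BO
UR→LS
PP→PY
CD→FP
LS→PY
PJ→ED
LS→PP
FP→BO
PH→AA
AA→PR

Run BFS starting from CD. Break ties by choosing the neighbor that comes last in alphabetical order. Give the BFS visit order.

Visit CD; enqueue WM, NM, FP → queue [WM, NM, FP]
Visit WM; enqueue PH, LS → queue [NM, FP, PH, LS]
Visit NM; enqueue PR → queue [FP, PH, LS, PR]
Visit FP; enqueue PP, PA, KR, BO → queue [PH, LS, PR, PP, PA, KR, BO]
Visit PH; enqueue YP, DH, AA → queue [LS, PR, PP, PA, KR, BO, YP, DH, AA]
Visit LS; enqueue PY → queue [PR, PP, PA, KR, BO, YP, DH, AA, PY]
Visit PR → queue [PP, PA, KR, BO, YP, DH, AA, PY]
Visit PP; enqueue PJ → queue [PA, KR, BO, YP, DH, AA, PY, PJ]
Visit PA → queue [KR, BO, YP, DH, AA, PY, PJ]
Visit KR; enqueue UR → queue [BO, YP, DH, AA, PY, PJ, UR]
Visit BO → queue [YP, DH, AA, PY, PJ, UR]
Visit YP; enqueue US → queue [DH, AA, PY, PJ, UR, US]
Visit DH → queue [AA, PY, PJ, UR, US]
Visit AA → queue [PY, PJ, UR, US]
Visit PY → queue [PJ, UR, US]
Visit PJ; enqueue ED → queue [UR, US, ED]
Visit UR → queue [US, ED]
Visit US → queue [ED]
Visit ED → queue []

CD → WM → NM → FP → PH → LS → PR → PP → PA → KR → BO → YP → DH → AA → PY → PJ → UR → US → ED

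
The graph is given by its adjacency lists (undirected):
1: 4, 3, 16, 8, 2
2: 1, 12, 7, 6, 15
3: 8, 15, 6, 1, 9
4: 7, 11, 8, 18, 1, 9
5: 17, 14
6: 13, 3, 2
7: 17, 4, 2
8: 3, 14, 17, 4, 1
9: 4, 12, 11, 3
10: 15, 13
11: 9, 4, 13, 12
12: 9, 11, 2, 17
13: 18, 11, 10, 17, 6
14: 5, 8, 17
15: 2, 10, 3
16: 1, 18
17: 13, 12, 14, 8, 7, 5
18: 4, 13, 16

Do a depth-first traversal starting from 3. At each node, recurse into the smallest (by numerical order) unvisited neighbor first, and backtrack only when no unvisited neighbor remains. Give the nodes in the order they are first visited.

Visit 3
3 → 1
1 → 2
2 → 6
6 → 13
13 → 10
10 → 15
13 → 11
11 → 4
4 → 7
7 → 17
17 → 5
5 → 14
14 → 8
17 → 12
12 → 9
4 → 18
18 → 16

3 1 2 6 13 10 15 11 4 7 17 5 14 8 12 9 18 16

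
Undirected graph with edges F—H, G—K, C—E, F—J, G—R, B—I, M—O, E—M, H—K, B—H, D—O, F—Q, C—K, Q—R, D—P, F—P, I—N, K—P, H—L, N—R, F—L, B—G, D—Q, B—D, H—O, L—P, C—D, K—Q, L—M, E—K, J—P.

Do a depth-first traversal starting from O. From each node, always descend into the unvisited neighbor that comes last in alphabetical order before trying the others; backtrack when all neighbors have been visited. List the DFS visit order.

O → M → L → P → K → Q → R → N → I → B → H → F → J → G → D → C → E

Visit O
O → M
M → L
L → P
P → K
K → Q
Q → R
R → N
N → I
I → B
B → H
H → F
F → J
B → G
B → D
D → C
C → E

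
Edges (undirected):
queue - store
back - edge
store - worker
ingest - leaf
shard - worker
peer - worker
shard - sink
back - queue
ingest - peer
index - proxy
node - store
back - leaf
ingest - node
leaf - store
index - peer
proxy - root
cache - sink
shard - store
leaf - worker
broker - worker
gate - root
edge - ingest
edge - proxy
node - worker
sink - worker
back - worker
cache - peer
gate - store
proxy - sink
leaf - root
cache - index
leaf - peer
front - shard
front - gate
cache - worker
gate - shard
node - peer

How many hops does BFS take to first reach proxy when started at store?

3

Level 0: store
Level 1: gate, leaf, node, queue, shard, worker
Level 2: back, broker, cache, front, ingest, peer, root, sink
Level 3: edge, index, proxy
proxy first appears at level 3.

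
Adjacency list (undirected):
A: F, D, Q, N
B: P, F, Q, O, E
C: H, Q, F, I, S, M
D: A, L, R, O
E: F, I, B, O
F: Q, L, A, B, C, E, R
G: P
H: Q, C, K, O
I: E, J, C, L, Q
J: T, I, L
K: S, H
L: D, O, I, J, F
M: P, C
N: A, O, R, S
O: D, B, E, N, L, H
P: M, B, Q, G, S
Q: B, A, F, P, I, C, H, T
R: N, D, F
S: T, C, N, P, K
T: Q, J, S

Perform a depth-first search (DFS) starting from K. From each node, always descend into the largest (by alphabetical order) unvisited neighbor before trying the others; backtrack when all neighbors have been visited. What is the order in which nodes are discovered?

K, S, T, Q, P, M, C, I, L, O, N, R, F, E, B, A, D, H, J, G

Visit K
K → S
S → T
T → Q
Q → P
P → M
M → C
C → I
I → L
L → O
O → N
N → R
R → F
F → E
E → B
F → A
A → D
O → H
L → J
P → G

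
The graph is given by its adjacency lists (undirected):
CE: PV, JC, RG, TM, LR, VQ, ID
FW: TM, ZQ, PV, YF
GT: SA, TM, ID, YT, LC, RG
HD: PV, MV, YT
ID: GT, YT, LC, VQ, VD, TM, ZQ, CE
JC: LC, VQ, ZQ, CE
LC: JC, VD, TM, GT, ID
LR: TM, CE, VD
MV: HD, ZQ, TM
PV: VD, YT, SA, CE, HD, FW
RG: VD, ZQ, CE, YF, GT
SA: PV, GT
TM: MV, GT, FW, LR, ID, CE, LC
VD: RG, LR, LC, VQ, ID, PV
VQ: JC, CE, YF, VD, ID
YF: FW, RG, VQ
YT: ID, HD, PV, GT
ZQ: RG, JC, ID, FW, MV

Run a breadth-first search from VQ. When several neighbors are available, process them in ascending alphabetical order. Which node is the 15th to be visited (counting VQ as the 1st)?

FW

Visit VQ; enqueue CE, ID, JC, VD, YF → queue [CE, ID, JC, VD, YF]
Visit CE; enqueue LR, PV, RG, TM → queue [ID, JC, VD, YF, LR, PV, RG, TM]
Visit ID; enqueue GT, LC, YT, ZQ → queue [JC, VD, YF, LR, PV, RG, TM, GT, LC, YT, ZQ]
Visit JC → queue [VD, YF, LR, PV, RG, TM, GT, LC, YT, ZQ]
Visit VD → queue [YF, LR, PV, RG, TM, GT, LC, YT, ZQ]
Visit YF; enqueue FW → queue [LR, PV, RG, TM, GT, LC, YT, ZQ, FW]
Visit LR → queue [PV, RG, TM, GT, LC, YT, ZQ, FW]
Visit PV; enqueue HD, SA → queue [RG, TM, GT, LC, YT, ZQ, FW, HD, SA]
Visit RG → queue [TM, GT, LC, YT, ZQ, FW, HD, SA]
Visit TM; enqueue MV → queue [GT, LC, YT, ZQ, FW, HD, SA, MV]
Visit GT → queue [LC, YT, ZQ, FW, HD, SA, MV]
Visit LC → queue [YT, ZQ, FW, HD, SA, MV]
Visit YT → queue [ZQ, FW, HD, SA, MV]
Visit ZQ → queue [FW, HD, SA, MV]
Visit FW → queue [HD, SA, MV]
Visit HD → queue [SA, MV]
Visit SA → queue [MV]
Visit MV → queue []

Visit order: VQ, CE, ID, JC, VD, YF, LR, PV, RG, TM, GT, LC, YT, ZQ, FW, HD, SA, MV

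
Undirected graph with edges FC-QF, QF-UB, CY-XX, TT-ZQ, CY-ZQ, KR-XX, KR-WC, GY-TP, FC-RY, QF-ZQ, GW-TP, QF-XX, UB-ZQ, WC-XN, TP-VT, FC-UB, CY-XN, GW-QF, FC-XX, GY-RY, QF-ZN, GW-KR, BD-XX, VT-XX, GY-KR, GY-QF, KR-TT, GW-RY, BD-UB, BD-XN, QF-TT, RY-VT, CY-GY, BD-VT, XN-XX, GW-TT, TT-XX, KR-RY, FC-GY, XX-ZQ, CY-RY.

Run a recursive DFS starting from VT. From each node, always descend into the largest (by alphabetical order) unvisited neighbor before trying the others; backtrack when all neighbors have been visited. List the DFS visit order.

VT -> XX -> ZQ -> UB -> QF -> ZN -> TT -> KR -> WC -> XN -> CY -> RY -> GY -> TP -> GW -> FC -> BD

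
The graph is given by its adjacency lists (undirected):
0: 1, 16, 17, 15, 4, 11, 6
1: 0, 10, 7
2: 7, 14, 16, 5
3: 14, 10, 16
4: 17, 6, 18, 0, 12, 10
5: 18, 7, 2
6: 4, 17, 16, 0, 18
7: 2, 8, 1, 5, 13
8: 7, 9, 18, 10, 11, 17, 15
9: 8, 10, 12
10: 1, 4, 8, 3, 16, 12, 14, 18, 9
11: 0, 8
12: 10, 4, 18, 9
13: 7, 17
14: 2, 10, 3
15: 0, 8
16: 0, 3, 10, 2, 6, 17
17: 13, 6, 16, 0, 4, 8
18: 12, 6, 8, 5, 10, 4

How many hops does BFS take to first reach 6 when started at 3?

Level 0: 3
Level 1: 10, 14, 16
Level 2: 0, 1, 2, 4, 6, 8, 9, 12, 17, 18
Level 3: 5, 7, 11, 13, 15
6 first appears at level 2.

2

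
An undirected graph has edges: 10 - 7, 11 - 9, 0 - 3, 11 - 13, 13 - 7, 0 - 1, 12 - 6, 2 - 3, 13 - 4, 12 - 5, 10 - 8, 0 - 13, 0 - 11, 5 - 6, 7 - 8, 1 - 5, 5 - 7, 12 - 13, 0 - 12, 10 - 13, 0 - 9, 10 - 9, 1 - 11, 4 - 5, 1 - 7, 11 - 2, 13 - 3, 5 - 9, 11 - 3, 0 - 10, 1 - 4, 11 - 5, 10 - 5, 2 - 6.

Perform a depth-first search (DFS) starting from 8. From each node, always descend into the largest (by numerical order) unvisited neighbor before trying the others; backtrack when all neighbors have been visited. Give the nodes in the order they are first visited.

Visit 8
8 → 10
10 → 13
13 → 12
12 → 6
6 → 5
5 → 11
11 → 9
9 → 0
0 → 3
3 → 2
0 → 1
1 → 7
1 → 4

8, 10, 13, 12, 6, 5, 11, 9, 0, 3, 2, 1, 7, 4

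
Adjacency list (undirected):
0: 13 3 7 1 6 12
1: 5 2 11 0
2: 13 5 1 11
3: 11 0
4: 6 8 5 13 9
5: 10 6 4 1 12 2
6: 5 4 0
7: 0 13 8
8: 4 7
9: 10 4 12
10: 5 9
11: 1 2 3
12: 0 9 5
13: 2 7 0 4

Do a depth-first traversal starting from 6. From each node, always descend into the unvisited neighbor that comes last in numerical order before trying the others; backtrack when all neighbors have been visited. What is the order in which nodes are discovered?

6 5 12 9 10 4 13 7 8 0 3 11 2 1

Visit 6
6 → 5
5 → 12
12 → 9
9 → 10
9 → 4
4 → 13
13 → 7
7 → 8
7 → 0
0 → 3
3 → 11
11 → 2
2 → 1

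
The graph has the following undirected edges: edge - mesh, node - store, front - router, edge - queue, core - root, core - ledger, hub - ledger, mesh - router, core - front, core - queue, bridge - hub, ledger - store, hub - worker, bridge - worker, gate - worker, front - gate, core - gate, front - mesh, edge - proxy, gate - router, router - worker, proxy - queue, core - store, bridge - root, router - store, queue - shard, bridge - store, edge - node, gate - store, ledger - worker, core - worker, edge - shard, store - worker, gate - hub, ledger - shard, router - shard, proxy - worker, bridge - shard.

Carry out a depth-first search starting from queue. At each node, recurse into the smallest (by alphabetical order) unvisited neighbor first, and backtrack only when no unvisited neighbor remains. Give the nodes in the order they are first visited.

queue core front gate hub bridge root shard edge mesh router store ledger worker proxy node

Visit queue
queue → core
core → front
front → gate
gate → hub
hub → bridge
bridge → root
bridge → shard
shard → edge
edge → mesh
mesh → router
router → store
store → ledger
ledger → worker
worker → proxy
store → node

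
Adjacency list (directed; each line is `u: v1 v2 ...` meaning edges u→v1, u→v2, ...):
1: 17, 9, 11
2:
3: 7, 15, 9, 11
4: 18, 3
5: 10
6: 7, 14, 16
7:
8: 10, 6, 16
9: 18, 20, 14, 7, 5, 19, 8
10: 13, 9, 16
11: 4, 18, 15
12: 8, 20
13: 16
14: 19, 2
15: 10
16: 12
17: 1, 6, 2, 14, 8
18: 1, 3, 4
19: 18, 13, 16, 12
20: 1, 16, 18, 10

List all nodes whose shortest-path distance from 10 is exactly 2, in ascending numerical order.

5, 7, 8, 12, 14, 18, 19, 20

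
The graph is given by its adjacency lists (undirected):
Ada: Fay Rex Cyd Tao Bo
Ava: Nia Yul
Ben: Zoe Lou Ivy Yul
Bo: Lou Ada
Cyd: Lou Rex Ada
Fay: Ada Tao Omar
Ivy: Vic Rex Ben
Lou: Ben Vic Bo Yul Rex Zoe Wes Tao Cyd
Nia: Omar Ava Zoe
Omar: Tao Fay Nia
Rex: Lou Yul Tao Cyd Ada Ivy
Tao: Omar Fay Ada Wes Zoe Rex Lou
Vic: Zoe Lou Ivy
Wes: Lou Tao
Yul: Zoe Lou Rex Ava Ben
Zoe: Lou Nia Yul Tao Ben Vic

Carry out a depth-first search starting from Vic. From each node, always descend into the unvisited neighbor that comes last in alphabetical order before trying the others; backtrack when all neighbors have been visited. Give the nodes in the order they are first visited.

Visit Vic
Vic → Zoe
Zoe → Yul
Yul → Rex
Rex → Tao
Tao → Wes
Wes → Lou
Lou → Cyd
Cyd → Ada
Ada → Fay
Fay → Omar
Omar → Nia
Nia → Ava
Ada → Bo
Lou → Ben
Ben → Ivy

Vic -> Zoe -> Yul -> Rex -> Tao -> Wes -> Lou -> Cyd -> Ada -> Fay -> Omar -> Nia -> Ava -> Bo -> Ben -> Ivy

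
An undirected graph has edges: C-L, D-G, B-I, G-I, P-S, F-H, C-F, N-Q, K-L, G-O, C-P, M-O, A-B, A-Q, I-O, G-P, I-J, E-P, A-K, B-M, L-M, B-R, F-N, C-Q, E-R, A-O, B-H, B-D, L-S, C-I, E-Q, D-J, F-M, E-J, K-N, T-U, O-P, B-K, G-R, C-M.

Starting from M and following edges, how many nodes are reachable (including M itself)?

BFS from M visits: M, O, L, F, C, B, P, I, G, A, S, K, N, H, Q, R, D, E, J
Reachable nodes: 19 of 21 total.

19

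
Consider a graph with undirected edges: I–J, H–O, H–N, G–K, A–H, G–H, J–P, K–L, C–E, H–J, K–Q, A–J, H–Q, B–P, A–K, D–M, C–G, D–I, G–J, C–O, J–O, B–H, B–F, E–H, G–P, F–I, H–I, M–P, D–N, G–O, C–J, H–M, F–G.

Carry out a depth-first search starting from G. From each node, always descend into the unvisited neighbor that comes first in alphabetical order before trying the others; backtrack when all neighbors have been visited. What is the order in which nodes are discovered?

G → C → E → H → A → J → I → D → M → P → B → F → N → O → K → L → Q

Visit G
G → C
C → E
E → H
H → A
A → J
J → I
I → D
D → M
M → P
P → B
B → F
D → N
J → O
A → K
K → L
K → Q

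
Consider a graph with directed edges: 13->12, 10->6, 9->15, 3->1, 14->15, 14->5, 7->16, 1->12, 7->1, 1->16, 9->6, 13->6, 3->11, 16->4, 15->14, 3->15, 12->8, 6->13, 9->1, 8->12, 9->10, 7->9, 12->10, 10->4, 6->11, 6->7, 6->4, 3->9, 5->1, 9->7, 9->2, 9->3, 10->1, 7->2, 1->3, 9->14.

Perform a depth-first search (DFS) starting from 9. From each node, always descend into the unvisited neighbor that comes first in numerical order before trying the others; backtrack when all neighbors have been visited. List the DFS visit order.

9, 1, 3, 11, 15, 14, 5, 12, 8, 10, 4, 6, 7, 2, 16, 13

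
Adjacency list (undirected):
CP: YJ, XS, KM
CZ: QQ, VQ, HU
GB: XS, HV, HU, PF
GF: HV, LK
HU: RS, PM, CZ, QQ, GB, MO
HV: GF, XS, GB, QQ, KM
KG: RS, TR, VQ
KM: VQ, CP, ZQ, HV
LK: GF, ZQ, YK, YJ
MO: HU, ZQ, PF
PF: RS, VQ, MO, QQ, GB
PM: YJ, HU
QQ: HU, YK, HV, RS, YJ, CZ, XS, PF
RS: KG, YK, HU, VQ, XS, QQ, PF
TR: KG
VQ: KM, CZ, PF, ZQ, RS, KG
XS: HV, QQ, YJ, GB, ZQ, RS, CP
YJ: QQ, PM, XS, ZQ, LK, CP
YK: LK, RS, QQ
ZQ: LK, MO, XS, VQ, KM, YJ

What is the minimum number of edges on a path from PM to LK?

2

Level 0: PM
Level 1: HU, YJ
Level 2: CP, CZ, GB, LK, MO, QQ, RS, XS, ZQ
Level 3: GF, HV, KG, KM, PF, VQ, YK
Level 4: TR
LK first appears at level 2.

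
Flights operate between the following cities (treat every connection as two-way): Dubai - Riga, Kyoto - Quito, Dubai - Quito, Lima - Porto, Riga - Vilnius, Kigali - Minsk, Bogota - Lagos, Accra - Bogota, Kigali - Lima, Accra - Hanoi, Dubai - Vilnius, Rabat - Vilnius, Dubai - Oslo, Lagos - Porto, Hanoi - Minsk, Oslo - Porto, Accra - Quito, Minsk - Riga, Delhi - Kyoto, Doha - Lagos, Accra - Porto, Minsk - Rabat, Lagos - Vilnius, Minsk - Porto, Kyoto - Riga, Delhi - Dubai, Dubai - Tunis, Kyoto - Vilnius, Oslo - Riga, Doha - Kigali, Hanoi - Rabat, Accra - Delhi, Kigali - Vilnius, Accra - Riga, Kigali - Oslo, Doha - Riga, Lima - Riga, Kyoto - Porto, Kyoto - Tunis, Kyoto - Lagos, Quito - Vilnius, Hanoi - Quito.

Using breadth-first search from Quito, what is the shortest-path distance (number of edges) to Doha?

Level 0: Quito
Level 1: Accra, Dubai, Hanoi, Kyoto, Vilnius
Level 2: Bogota, Delhi, Kigali, Lagos, Minsk, Oslo, Porto, Rabat, Riga, Tunis
Level 3: Doha, Lima
Doha first appears at level 3.

3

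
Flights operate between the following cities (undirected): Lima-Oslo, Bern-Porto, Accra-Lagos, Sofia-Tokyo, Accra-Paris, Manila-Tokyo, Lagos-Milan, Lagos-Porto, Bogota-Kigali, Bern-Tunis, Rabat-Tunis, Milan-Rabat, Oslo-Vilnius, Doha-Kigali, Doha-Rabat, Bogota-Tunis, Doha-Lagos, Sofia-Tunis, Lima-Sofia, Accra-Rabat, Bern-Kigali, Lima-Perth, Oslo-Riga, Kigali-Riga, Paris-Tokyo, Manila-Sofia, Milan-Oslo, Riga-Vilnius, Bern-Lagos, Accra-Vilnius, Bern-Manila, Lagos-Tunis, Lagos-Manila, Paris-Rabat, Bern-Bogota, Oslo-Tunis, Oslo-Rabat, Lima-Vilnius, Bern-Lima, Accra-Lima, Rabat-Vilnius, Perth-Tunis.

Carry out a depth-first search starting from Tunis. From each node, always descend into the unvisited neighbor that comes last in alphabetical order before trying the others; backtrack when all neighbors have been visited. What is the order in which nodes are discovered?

Tunis → Sofia → Tokyo → Paris → Rabat → Vilnius → Riga → Oslo → Milan → Lagos → Porto → Bern → Manila → Lima → Perth → Accra → Kigali → Doha → Bogota

Visit Tunis
Tunis → Sofia
Sofia → Tokyo
Tokyo → Paris
Paris → Rabat
Rabat → Vilnius
Vilnius → Riga
Riga → Oslo
Oslo → Milan
Milan → Lagos
Lagos → Porto
Porto → Bern
Bern → Manila
Bern → Lima
Lima → Perth
Lima → Accra
Bern → Kigali
Kigali → Doha
Kigali → Bogota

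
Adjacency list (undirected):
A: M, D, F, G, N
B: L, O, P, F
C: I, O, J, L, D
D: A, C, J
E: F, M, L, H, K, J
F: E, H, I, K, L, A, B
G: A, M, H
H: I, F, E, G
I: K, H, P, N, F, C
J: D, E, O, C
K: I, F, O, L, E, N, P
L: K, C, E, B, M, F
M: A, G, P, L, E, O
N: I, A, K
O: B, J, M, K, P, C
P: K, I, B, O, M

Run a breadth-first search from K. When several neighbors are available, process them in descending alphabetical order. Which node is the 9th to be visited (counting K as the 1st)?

M

Visit K; enqueue P, O, N, L, I, F, E → queue [P, O, N, L, I, F, E]
Visit P; enqueue M, B → queue [O, N, L, I, F, E, M, B]
Visit O; enqueue J, C → queue [N, L, I, F, E, M, B, J, C]
Visit N; enqueue A → queue [L, I, F, E, M, B, J, C, A]
Visit L → queue [I, F, E, M, B, J, C, A]
Visit I; enqueue H → queue [F, E, M, B, J, C, A, H]
Visit F → queue [E, M, B, J, C, A, H]
Visit E → queue [M, B, J, C, A, H]
Visit M; enqueue G → queue [B, J, C, A, H, G]
Visit B → queue [J, C, A, H, G]
Visit J; enqueue D → queue [C, A, H, G, D]
Visit C → queue [A, H, G, D]
Visit A → queue [H, G, D]
Visit H → queue [G, D]
Visit G → queue [D]
Visit D → queue []

Visit order: K, P, O, N, L, I, F, E, M, B, J, C, A, H, G, D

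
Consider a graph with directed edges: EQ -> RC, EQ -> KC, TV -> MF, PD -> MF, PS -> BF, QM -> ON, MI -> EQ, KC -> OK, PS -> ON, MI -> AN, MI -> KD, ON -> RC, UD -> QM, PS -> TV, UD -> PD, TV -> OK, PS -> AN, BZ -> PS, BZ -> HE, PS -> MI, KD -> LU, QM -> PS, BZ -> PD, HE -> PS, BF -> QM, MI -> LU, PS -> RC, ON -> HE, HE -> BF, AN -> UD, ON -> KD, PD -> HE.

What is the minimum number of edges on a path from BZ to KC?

Level 0: BZ
Level 1: HE, PD, PS
Level 2: AN, BF, MF, MI, ON, RC, TV
Level 3: EQ, KD, LU, OK, QM, UD
Level 4: KC
KC first appears at level 4.

4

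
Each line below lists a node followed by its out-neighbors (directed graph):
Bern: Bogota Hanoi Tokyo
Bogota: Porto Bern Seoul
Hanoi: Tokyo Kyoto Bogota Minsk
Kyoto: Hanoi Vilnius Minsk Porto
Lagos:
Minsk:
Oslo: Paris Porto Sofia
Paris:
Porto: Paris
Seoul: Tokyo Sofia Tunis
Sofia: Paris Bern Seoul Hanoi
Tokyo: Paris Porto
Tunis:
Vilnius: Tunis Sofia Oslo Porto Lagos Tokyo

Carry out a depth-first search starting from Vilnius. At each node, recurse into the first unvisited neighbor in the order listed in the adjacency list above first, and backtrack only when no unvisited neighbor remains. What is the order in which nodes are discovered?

Visit Vilnius
Vilnius → Tunis
Vilnius → Sofia
Sofia → Paris
Sofia → Bern
Bern → Bogota
Bogota → Porto
Bogota → Seoul
Seoul → Tokyo
Bern → Hanoi
Hanoi → Kyoto
Kyoto → Minsk
Vilnius → Oslo
Vilnius → Lagos

Vilnius → Tunis → Sofia → Paris → Bern → Bogota → Porto → Seoul → Tokyo → Hanoi → Kyoto → Minsk → Oslo → Lagos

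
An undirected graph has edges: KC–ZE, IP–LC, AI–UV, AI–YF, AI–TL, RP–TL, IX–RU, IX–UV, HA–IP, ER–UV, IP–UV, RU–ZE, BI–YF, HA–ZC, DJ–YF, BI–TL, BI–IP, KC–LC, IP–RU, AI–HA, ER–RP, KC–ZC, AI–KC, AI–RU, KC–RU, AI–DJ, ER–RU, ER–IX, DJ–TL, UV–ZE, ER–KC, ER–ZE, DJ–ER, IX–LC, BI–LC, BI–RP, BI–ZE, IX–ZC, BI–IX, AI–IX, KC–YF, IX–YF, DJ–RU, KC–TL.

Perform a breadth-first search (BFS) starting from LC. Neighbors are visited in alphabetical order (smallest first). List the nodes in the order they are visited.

LC BI IP IX KC RP TL YF ZE HA RU UV AI ER ZC DJ

Visit LC; enqueue BI, IP, IX, KC → queue [BI, IP, IX, KC]
Visit BI; enqueue RP, TL, YF, ZE → queue [IP, IX, KC, RP, TL, YF, ZE]
Visit IP; enqueue HA, RU, UV → queue [IX, KC, RP, TL, YF, ZE, HA, RU, UV]
Visit IX; enqueue AI, ER, ZC → queue [KC, RP, TL, YF, ZE, HA, RU, UV, AI, ER, ZC]
Visit KC → queue [RP, TL, YF, ZE, HA, RU, UV, AI, ER, ZC]
Visit RP → queue [TL, YF, ZE, HA, RU, UV, AI, ER, ZC]
Visit TL; enqueue DJ → queue [YF, ZE, HA, RU, UV, AI, ER, ZC, DJ]
Visit YF → queue [ZE, HA, RU, UV, AI, ER, ZC, DJ]
Visit ZE → queue [HA, RU, UV, AI, ER, ZC, DJ]
Visit HA → queue [RU, UV, AI, ER, ZC, DJ]
Visit RU → queue [UV, AI, ER, ZC, DJ]
Visit UV → queue [AI, ER, ZC, DJ]
Visit AI → queue [ER, ZC, DJ]
Visit ER → queue [ZC, DJ]
Visit ZC → queue [DJ]
Visit DJ → queue []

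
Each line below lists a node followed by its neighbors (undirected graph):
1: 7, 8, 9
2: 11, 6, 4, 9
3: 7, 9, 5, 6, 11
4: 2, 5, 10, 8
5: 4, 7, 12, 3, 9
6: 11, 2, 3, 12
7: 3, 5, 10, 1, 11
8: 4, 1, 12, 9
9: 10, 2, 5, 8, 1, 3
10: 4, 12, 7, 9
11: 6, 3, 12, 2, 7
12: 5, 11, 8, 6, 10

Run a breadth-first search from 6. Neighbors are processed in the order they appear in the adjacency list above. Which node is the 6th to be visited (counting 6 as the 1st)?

7

Visit 6; enqueue 11, 2, 3, 12 → queue [11, 2, 3, 12]
Visit 11; enqueue 7 → queue [2, 3, 12, 7]
Visit 2; enqueue 4, 9 → queue [3, 12, 7, 4, 9]
Visit 3; enqueue 5 → queue [12, 7, 4, 9, 5]
Visit 12; enqueue 8, 10 → queue [7, 4, 9, 5, 8, 10]
Visit 7; enqueue 1 → queue [4, 9, 5, 8, 10, 1]
Visit 4 → queue [9, 5, 8, 10, 1]
Visit 9 → queue [5, 8, 10, 1]
Visit 5 → queue [8, 10, 1]
Visit 8 → queue [10, 1]
Visit 10 → queue [1]
Visit 1 → queue []

Visit order: 6, 11, 2, 3, 12, 7, 4, 9, 5, 8, 10, 1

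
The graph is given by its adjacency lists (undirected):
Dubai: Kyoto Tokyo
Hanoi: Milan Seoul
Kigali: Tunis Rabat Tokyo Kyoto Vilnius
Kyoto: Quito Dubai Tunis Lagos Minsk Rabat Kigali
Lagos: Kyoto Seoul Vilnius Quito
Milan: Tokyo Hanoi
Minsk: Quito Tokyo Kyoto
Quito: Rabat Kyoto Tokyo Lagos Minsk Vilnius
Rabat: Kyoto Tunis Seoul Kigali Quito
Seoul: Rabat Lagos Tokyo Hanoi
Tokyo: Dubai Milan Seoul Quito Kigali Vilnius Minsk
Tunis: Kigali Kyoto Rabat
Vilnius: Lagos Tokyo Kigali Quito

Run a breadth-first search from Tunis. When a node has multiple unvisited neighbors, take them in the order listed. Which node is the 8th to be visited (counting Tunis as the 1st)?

Visit Tunis; enqueue Kigali, Kyoto, Rabat → queue [Kigali, Kyoto, Rabat]
Visit Kigali; enqueue Tokyo, Vilnius → queue [Kyoto, Rabat, Tokyo, Vilnius]
Visit Kyoto; enqueue Quito, Dubai, Lagos, Minsk → queue [Rabat, Tokyo, Vilnius, Quito, Dubai, Lagos, Minsk]
Visit Rabat; enqueue Seoul → queue [Tokyo, Vilnius, Quito, Dubai, Lagos, Minsk, Seoul]
Visit Tokyo; enqueue Milan → queue [Vilnius, Quito, Dubai, Lagos, Minsk, Seoul, Milan]
Visit Vilnius → queue [Quito, Dubai, Lagos, Minsk, Seoul, Milan]
Visit Quito → queue [Dubai, Lagos, Minsk, Seoul, Milan]
Visit Dubai → queue [Lagos, Minsk, Seoul, Milan]
Visit Lagos → queue [Minsk, Seoul, Milan]
Visit Minsk → queue [Seoul, Milan]
Visit Seoul; enqueue Hanoi → queue [Milan, Hanoi]
Visit Milan → queue [Hanoi]
Visit Hanoi → queue []

Visit order: Tunis, Kigali, Kyoto, Rabat, Tokyo, Vilnius, Quito, Dubai, Lagos, Minsk, Seoul, Milan, Hanoi

Dubai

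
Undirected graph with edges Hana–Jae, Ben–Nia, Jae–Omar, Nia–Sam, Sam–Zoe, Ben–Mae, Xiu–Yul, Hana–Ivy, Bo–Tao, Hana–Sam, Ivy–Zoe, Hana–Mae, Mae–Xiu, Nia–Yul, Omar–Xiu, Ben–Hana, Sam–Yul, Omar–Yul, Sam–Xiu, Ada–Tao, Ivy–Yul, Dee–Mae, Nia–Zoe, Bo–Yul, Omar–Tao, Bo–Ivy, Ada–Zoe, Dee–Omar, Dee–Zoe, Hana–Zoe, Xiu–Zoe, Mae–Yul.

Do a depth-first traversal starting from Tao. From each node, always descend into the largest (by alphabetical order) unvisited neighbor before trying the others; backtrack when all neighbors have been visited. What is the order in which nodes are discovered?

Visit Tao
Tao → Omar
Omar → Yul
Yul → Xiu
Xiu → Zoe
Zoe → Sam
Sam → Nia
Nia → Ben
Ben → Mae
Mae → Hana
Hana → Jae
Hana → Ivy
Ivy → Bo
Mae → Dee
Zoe → Ada

Tao → Omar → Yul → Xiu → Zoe → Sam → Nia → Ben → Mae → Hana → Jae → Ivy → Bo → Dee → Ada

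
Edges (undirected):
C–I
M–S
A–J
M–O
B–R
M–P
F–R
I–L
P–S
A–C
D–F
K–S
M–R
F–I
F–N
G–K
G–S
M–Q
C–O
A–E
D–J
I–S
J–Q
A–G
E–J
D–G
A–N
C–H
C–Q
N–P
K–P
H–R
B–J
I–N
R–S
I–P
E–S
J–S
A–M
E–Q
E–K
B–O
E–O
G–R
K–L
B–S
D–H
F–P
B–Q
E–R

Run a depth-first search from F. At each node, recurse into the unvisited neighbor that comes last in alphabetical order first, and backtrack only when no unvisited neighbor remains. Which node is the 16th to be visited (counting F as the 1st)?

Visit F
F → R
R → S
S → P
P → N
N → I
I → L
L → K
K → G
G → D
D → J
J → Q
Q → M
M → O
O → E
E → A
A → C
C → H
O → B

Visit order: F, R, S, P, N, I, L, K, G, D, J, Q, M, O, E, A, C, H, B

A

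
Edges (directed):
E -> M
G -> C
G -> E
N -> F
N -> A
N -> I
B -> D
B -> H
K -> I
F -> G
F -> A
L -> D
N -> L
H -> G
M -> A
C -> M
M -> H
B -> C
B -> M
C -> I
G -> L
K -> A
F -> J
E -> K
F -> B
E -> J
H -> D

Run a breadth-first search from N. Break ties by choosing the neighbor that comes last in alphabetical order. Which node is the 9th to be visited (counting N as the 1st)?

B

Visit N; enqueue L, I, F, A → queue [L, I, F, A]
Visit L; enqueue D → queue [I, F, A, D]
Visit I → queue [F, A, D]
Visit F; enqueue J, G, B → queue [A, D, J, G, B]
Visit A → queue [D, J, G, B]
Visit D → queue [J, G, B]
Visit J → queue [G, B]
Visit G; enqueue E, C → queue [B, E, C]
Visit B; enqueue M, H → queue [E, C, M, H]
Visit E; enqueue K → queue [C, M, H, K]
Visit C → queue [M, H, K]
Visit M → queue [H, K]
Visit H → queue [K]
Visit K → queue []

Visit order: N, L, I, F, A, D, J, G, B, E, C, M, H, K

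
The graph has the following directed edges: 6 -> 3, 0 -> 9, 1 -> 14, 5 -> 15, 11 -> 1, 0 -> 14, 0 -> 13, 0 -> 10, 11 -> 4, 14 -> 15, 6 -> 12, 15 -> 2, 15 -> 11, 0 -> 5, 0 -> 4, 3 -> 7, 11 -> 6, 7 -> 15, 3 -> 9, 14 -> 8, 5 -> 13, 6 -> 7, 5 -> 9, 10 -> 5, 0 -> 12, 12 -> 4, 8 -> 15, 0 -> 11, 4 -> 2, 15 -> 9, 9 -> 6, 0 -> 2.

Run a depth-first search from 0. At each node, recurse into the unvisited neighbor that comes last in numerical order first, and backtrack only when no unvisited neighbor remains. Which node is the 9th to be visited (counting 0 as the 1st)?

Visit 0
0 → 14
14 → 15
15 → 11
11 → 6
6 → 12
12 → 4
4 → 2
6 → 7
6 → 3
3 → 9
11 → 1
14 → 8
0 → 13
0 → 10
10 → 5

Visit order: 0, 14, 15, 11, 6, 12, 4, 2, 7, 3, 9, 1, 8, 13, 10, 5

7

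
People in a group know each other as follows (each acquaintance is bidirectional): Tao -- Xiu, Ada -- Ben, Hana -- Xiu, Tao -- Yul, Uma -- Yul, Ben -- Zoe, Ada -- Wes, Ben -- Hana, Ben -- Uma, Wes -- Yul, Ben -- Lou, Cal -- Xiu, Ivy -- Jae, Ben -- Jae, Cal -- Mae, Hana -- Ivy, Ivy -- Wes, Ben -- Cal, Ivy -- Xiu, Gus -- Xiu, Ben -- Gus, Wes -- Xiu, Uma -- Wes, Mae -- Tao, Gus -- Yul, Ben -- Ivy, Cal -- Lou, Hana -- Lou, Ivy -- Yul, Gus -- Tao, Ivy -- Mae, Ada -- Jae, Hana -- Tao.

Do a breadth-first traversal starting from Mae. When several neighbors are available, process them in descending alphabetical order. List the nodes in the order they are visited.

Visit Mae; enqueue Tao, Ivy, Cal → queue [Tao, Ivy, Cal]
Visit Tao; enqueue Yul, Xiu, Hana, Gus → queue [Ivy, Cal, Yul, Xiu, Hana, Gus]
Visit Ivy; enqueue Wes, Jae, Ben → queue [Cal, Yul, Xiu, Hana, Gus, Wes, Jae, Ben]
Visit Cal; enqueue Lou → queue [Yul, Xiu, Hana, Gus, Wes, Jae, Ben, Lou]
Visit Yul; enqueue Uma → queue [Xiu, Hana, Gus, Wes, Jae, Ben, Lou, Uma]
Visit Xiu → queue [Hana, Gus, Wes, Jae, Ben, Lou, Uma]
Visit Hana → queue [Gus, Wes, Jae, Ben, Lou, Uma]
Visit Gus → queue [Wes, Jae, Ben, Lou, Uma]
Visit Wes; enqueue Ada → queue [Jae, Ben, Lou, Uma, Ada]
Visit Jae → queue [Ben, Lou, Uma, Ada]
Visit Ben; enqueue Zoe → queue [Lou, Uma, Ada, Zoe]
Visit Lou → queue [Uma, Ada, Zoe]
Visit Uma → queue [Ada, Zoe]
Visit Ada → queue [Zoe]
Visit Zoe → queue []

Mae → Tao → Ivy → Cal → Yul → Xiu → Hana → Gus → Wes → Jae → Ben → Lou → Uma → Ada → Zoe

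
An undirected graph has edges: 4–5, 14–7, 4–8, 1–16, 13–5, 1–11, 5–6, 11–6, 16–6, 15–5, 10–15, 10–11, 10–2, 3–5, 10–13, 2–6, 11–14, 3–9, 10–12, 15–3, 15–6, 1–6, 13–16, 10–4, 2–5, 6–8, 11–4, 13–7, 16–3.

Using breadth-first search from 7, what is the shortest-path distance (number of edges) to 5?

2

Level 0: 7
Level 1: 13, 14
Level 2: 5, 10, 11, 16
Level 3: 1, 2, 3, 4, 6, 12, 15
Level 4: 8, 9
5 first appears at level 2.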